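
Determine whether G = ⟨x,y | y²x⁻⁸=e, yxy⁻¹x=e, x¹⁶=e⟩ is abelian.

x·y = xy but y·x = x⁷y⁻¹, so x·y ≠ y·x and G is not abelian.

Answer: No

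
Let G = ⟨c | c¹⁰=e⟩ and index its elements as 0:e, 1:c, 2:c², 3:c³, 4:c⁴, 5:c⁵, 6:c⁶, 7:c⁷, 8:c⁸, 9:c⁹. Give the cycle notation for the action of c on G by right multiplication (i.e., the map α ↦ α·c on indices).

(0 1 2 3 4 5 6 7 8 9)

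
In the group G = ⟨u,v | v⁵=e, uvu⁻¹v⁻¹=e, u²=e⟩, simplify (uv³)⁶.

Compute successive powers of (uv³), reducing at each step:
  (uv³)²: (uv³) · u = v³;   (v³) · v³ = v
  (uv³)³: v · u = uv;   (uv) · v³ = uv⁴
  (uv³)⁴: (uv⁴) · u = v⁴;   (v⁴) · v³ = v²
  (uv³)⁵: (v²) · u = uv²;   (uv²) · v³ = u
  (uv³)⁶: u · u = e;   e · v³ = v³

Answer: v³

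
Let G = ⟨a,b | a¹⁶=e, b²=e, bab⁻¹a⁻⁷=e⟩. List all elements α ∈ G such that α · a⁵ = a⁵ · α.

⟨a⁵⟩ ⊆ C_G(a⁵) since powers of a⁵ commute with a⁵; so |C_G(a⁵)| ≥ |⟨a⁵⟩| = 16.
By orbit–stabilizer, |C_G(a⁵)| = |G| / |conj. class of a⁵| = 32 / 2 = 16.
The 16 elements commuting with a⁵ are {e, a, a², a³, a⁴, a⁵, a⁶, a⁷, a⁸, a⁹, a¹⁰, a¹¹, a¹², a¹³, a¹⁴, a¹⁵}.

Answer: {e, a, a², a³, a⁴, a⁵, a⁶, a⁷, a⁸, a⁹, a¹⁰, a¹¹, a¹², a¹³, a¹⁴, a¹⁵}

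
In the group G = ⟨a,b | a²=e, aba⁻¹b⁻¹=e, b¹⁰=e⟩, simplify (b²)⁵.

Compute successive powers of (b²), reducing at each step:
  (b²)²: (b²) · b² = b⁴
  (b²)³: (b⁴) · b² = b⁶
  (b²)⁴: (b⁶) · b² = b⁸
  (b²)⁵: (b⁸) · b² = e

Answer: e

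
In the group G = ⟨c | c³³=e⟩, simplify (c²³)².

Compute successive powers of (c²³), reducing at each step:
  (c²³)²: (c²³) · c²³ = c¹³

Answer: c¹³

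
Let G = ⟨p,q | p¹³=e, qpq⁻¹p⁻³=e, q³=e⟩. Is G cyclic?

Every cyclic group is abelian. But p·q = pq while q·p = p³q, so p·q ≠ q·p and G is not abelian. Hence G is not cyclic.

Answer: No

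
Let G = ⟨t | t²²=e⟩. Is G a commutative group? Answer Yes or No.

G has a single generator, so G is cyclic and hence abelian.

Answer: Yes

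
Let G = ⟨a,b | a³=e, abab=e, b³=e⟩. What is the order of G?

Enumerate words in the generators, reducing via the relations: the distinct elements are
  {a, b, e, ab, a², b², ab², a²b, ba², b²a, ab²a, a²b²}.
No further products give new elements, so |G| = 12.

Answer: 12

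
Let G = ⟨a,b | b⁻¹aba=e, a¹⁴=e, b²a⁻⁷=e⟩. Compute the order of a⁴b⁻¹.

Compute successive powers until reaching e:
  (a⁴b⁻¹)¹ = a⁴b⁻¹, (a⁴b⁻¹)² = a⁷, (a⁴b⁻¹)³ = a⁴b, (a⁴b⁻¹)⁴ = e.
The smallest positive k with (a⁴b⁻¹)ᵏ = e is 4.

Answer: 4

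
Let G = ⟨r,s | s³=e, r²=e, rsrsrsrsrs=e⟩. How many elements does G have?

Enumerate words in the generators, reducing via the relations: the distinct elements are
  {e, r, s, rs, sr, s², rsr, rs², srs, s²r, rsrs, rs²r, srsr, srs², s²rs, rsrsr, rsrs², rs²rs, srs²r, s²rsr, s²rs², rsrs²r, rs²rsr, rs²rs², srsrs², srs²rs, s²rsrs, s²rs²r, rsrs²rs, rs²rsrs, rs²rs²r, srsrs²r, srs²rsr, srs²rs², s²rsrs², s²rs²rs, rsrs²rsr, rsrs²rs², rs²rsrs², srsrs²rs, srs²rsrs, s²rsrs²r, s²rs²rsr, rsrs²rsrs, rs²rsrs²r, srsrs²rs², srs²rsrs², s²rsrs²rs, s²rs²rsrs, rsrs²rsrs², rs²rsrs²rs, srs²rsrs²r, s²rsrs²rsr, s²rsrs²rs², s²rs²rsrs², rsrs²rsrs²r, rs²rsrs²rsr, rs²rsrs²rs², srs²rsrs²rs, rsrs²rsrs²rs}.
No further products give new elements, so |G| = 60.

Answer: 60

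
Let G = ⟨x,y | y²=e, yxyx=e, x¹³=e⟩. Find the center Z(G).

An element z ∈ Z(G) iff z commutes with every generator.
For example e is central: e·x = x = x·e; e·y = y = y·e.
Whereas x ∉ Z(G) since x·y = xy ≠ x¹²y = y·x.
Checking each of the 26 elements this way gives Z(G) = {e}, of order 1.

Answer: {e}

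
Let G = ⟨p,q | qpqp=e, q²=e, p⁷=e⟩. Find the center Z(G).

An element z ∈ Z(G) iff z commutes with every generator.
For example e is central: e·p = p = p·e; e·q = q = q·e.
Whereas p ∉ Z(G) since p·q = pq ≠ p⁶q = q·p.
Checking each of the 14 elements this way gives Z(G) = {e}, of order 1.

Answer: {e}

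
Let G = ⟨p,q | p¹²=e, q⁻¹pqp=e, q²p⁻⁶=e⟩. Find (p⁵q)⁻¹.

The order of (p⁵q) is 4 (smallest k with (p⁵q)ᵏ = e), so (p⁵q)⁻¹ = (p⁵q)³ = p⁵q⁻¹.
Check: (p⁵q) · (p⁵q⁻¹) → (p⁵q) · p⁵ = q;   q · q⁻¹ = e, giving e as required.

Answer: p⁵q⁻¹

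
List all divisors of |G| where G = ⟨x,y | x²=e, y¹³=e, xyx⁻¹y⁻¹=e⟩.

|G| = 26 = 2 · 13. By Lagrange's theorem the order of any subgroup divides 26; the divisors of 26 are 1, 2, 13, 26.

Answer: 1, 2, 13, 26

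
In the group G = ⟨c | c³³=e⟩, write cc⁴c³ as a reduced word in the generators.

Multiply left to right, reducing at each step:
  c · c⁴ = c⁵
  (c⁵) · c³ = c⁸

Answer: c⁸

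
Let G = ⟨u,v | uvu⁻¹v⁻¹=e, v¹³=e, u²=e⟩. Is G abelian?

Each pair of generators commutes: u·v = uv = v·u. Since the generators pairwise commute, every element of G commutes with every other, so G is abelian.

Answer: Yes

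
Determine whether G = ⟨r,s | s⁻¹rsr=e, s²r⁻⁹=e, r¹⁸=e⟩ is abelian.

r·s = rs but s·r = r⁸s⁻¹, so r·s ≠ s·r and G is not abelian.

Answer: No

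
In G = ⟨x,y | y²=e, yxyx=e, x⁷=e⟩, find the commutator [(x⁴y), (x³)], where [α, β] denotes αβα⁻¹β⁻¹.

[(x⁴y), (x³)] = (x⁴y)·(x³)·(x⁴y)⁻¹·(x³)⁻¹.
  (x⁴y) · (x³) = xy
  (xy) · (x⁴y) = x⁴
  (x⁴) · (x⁴) = x

Answer: x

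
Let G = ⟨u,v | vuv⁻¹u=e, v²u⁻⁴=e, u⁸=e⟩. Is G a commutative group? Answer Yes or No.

u·v = uv but v·u = u³v⁻¹, so u·v ≠ v·u and G is not abelian.

Answer: No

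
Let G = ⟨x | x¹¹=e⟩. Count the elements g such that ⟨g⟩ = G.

G is cyclic of order 11. An element generates G iff its order is 11, and a cyclic group of order 11 has exactly φ(11) = 10 such elements.

Answer: 10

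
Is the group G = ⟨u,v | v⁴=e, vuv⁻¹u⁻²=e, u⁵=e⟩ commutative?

u·v = uv but v·u = u²v, so u·v ≠ v·u and G is not abelian.

Answer: No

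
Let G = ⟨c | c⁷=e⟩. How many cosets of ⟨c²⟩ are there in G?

First find ord(c²) by computing successive powers:
  (c²)¹ = c², (c²)² = c⁴, (c²)³ = c⁶, (c²)⁴ = c, (c²)⁵ = c³, (c²)⁶ = c⁵, (c²)⁷ = e.
So |⟨c²⟩| = ord(c²) = 7. With |G| = 7, by Lagrange [G : ⟨c²⟩] = 7/7 = 1.

Answer: 1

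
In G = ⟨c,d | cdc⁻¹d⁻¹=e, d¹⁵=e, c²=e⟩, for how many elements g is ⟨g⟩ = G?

G is cyclic of order 30. An element generates G iff its order is 30, and a cyclic group of order 30 has exactly φ(30) = 8 such elements.

Answer: 8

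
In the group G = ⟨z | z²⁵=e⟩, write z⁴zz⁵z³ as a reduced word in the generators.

Multiply left to right, reducing at each step:
  (z⁴) · z = z⁵
  (z⁵) · z⁵ = z¹⁰
  (z¹⁰) · z³ = z¹³

Answer: z¹³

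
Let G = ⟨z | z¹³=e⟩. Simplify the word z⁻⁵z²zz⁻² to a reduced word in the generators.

Multiply left to right, reducing at each step:
  (z⁸) · z² = z¹⁰
  (z¹⁰) · z = z¹¹
  (z¹¹) · z⁻² = z⁹

Answer: z⁹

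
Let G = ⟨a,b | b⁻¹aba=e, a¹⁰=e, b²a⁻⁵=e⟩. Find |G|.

Enumerate words in the generators, reducing via the relations: the distinct elements are
  {a, b, e, ab, a², a³, a⁴, a⁵, a⁶, a⁷, a⁸, a⁹, a²b, a³b, a⁴b, b⁻¹, ab⁻¹, a²b⁻¹, a³b⁻¹, a⁴b⁻¹}.
No further products give new elements, so |G| = 20.

Answer: 20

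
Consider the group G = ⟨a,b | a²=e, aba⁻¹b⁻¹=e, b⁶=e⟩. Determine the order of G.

Enumerate words in the generators, reducing via the relations: the distinct elements are
  {a, b, e, ab, b², b³, b⁴, b⁵, ab², ab³, ab⁴, ab⁵}.
No further products give new elements, so |G| = 12.

Answer: 12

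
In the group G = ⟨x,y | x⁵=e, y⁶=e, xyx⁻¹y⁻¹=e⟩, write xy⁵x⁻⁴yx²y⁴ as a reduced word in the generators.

Multiply left to right, reducing at each step:
  x · y⁵ = xy⁵
  (xy⁵) · x⁻⁴ = x²y⁵
  (x²y⁵) · y = x²
  (x²) · x² = x⁴
  (x⁴) · y⁴ = x⁴y⁴

Answer: x⁴y⁴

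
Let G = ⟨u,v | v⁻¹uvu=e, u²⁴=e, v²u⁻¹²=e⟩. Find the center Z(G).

An element z ∈ Z(G) iff z commutes with every generator.
For example u¹² is central: (u¹²)·u = u¹³ = u·(u¹²); (u¹²)·v = v⁻¹ = v·(u¹²).
Whereas u ∉ Z(G) since u·v = uv ≠ u¹¹v⁻¹ = v·u.
Checking each of the 48 elements this way gives Z(G) = {e, u¹²}, of order 2.

Answer: {e, u¹²}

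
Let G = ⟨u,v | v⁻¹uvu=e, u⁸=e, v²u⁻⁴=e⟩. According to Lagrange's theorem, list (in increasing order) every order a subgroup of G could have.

|G| = 16 = 2⁴. By Lagrange's theorem the order of any subgroup divides 16; the divisors of 16 are 1, 2, 4, 8, 16.

Answer: 1, 2, 4, 8, 16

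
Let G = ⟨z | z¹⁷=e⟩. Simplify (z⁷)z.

Compute (z⁷) · z by multiplying left to right and reducing via the relations at each step:
  (z⁷) · z = z⁸

Answer: z⁸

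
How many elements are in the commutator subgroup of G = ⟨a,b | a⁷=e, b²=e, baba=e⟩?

G' = [G, G] is generated by all commutators. The generator-pair commutators are: [a, b] = a².
The subgroup they normally generate is {e, a, a², a³, a⁴, a⁵, a⁶}, of order 7.
Check: |G/G'| = 14/7 = 2 is the order of the abelianisation.

Answer: 7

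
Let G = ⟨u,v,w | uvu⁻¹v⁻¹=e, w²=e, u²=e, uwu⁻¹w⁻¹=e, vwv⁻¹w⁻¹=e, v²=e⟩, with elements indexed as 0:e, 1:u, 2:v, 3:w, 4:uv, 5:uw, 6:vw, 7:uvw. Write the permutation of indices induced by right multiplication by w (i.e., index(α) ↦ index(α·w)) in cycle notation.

(0 3)(1 5)(2 6)(4 7)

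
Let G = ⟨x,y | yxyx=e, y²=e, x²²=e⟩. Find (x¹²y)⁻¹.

The order of (x¹²y) is 2 (smallest k with (x¹²y)ᵏ = e), so (x¹²y)⁻¹ = (x¹²y)¹ = x¹²y.
Check: (x¹²y) · (x¹²y) → (x¹²y) · x¹² = y;   y · y = e, giving e as required.

Answer: x¹²y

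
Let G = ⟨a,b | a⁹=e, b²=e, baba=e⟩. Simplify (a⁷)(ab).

Compute (a⁷) · (ab) by multiplying left to right and reducing via the relations at each step:
  (a⁷) · a = a⁸
  (a⁸) · b = a⁸b

Answer: a⁸b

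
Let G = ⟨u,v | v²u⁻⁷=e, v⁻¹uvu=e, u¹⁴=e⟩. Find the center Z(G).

An element z ∈ Z(G) iff z commutes with every generator.
For example u⁷ is central: (u⁷)·u = u⁸ = u·(u⁷); (u⁷)·v = v⁻¹ = v·(u⁷).
Whereas u ∉ Z(G) since u·v = uv ≠ u⁶v⁻¹ = v·u.
Checking each of the 28 elements this way gives Z(G) = {e, u⁷}, of order 2.

Answer: {e, u⁷}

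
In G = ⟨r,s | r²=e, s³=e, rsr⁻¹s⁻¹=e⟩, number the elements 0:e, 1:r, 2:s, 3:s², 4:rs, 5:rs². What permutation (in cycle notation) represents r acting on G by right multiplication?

(0 1)(2 4)(3 5)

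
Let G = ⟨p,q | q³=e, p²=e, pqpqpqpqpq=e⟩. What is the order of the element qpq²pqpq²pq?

Compute successive powers until reaching e:
  (qpq²pqpq²pq)¹ = qpq²pqpq²pq, (qpq²pqpq²pq)² = e.
The smallest positive k with (qpq²pqpq²pq)ᵏ = e is 2.

Answer: 2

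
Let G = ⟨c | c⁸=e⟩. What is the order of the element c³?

Compute successive powers until reaching e:
  (c³)¹ = c³, (c³)² = c⁶, (c³)³ = c, (c³)⁴ = c⁴, (c³)⁵ = c⁷, (c³)⁶ = c², (c³)⁷ = c⁵, (c³)⁸ = e.
The smallest positive k with (c³)ᵏ = e is 8.

Answer: 8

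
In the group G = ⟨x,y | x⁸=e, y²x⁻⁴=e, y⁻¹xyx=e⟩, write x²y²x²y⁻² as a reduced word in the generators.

Multiply left to right, reducing at each step:
  (x²) · y² = x⁶
  (x⁶) · x² = e
  e · y⁻² = x⁴

Answer: x⁴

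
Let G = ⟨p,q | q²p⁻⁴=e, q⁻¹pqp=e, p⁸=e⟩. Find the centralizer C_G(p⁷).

⟨p⁷⟩ ⊆ C_G(p⁷) since powers of p⁷ commute with p⁷; so |C_G(p⁷)| ≥ |⟨p⁷⟩| = 8.
By orbit–stabilizer, |C_G(p⁷)| = |G| / |conj. class of p⁷| = 16 / 2 = 8.
The 8 elements commuting with p⁷ are {e, p, p², p³, p⁴, p⁵, p⁶, p⁷}.

Answer: {e, p, p², p³, p⁴, p⁵, p⁶, p⁷}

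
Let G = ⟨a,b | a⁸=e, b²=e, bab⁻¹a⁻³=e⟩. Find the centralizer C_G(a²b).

⟨a²b⟩ ⊆ C_G(a²b) since powers of a²b commute with a²b; so |C_G(a²b)| ≥ |⟨a²b⟩| = 2.
By orbit–stabilizer, |C_G(a²b)| = |G| / |conj. class of a²b| = 16 / 4 = 4.
The 4 elements commuting with a²b are {e, a⁴, a²b, a⁶b}.

Answer: {e, a⁴, a²b, a⁶b}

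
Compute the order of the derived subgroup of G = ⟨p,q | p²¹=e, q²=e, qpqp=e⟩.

G' = [G, G] is generated by all commutators. The generator-pair commutators are: [p, q] = p².
The subgroup they normally generate is {e, p, p², p³, p⁴, p⁵, p⁶, p⁷, p⁸, p⁹, p¹⁰, p¹¹, p¹², p¹³, p¹⁴, p¹⁵, p¹⁶, p¹⁷, p¹⁸, p¹⁹, p²⁰}, of order 21.
Check: |G/G'| = 42/21 = 2 is the order of the abelianisation.

Answer: 21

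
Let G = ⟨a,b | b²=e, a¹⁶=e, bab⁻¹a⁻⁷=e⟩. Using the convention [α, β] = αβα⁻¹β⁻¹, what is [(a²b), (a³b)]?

[(a²b), (a³b)] = (a²b)·(a³b)·(a²b)⁻¹·(a³b)⁻¹.
  (a²b) · (a³b) = a⁷
  (a⁷) · (a²b) = a⁹b
  (a⁹b) · (a¹¹b) = a⁶

Answer: a⁶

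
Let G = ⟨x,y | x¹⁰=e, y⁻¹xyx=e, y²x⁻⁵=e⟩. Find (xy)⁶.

Compute successive powers of (xy), reducing at each step:
  (xy)²: (xy) · x = y;   y · y = x⁵
  (xy)³: (x⁵) · x = x⁶;   (x⁶) · y = xy⁻¹
  (xy)⁴: (xy⁻¹) · x = y⁻¹;   (y⁻¹) · y = e
  (xy)⁵: e · x = x;   x · y = xy
  (xy)⁶: (xy) · x = y;   y · y = x⁵

Answer: x⁵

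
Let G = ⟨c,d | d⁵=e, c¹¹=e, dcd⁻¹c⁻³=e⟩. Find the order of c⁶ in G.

Compute successive powers until reaching e:
  (c⁶)¹ = c⁶, (c⁶)² = c, (c⁶)³ = c⁷, (c⁶)⁴ = c², (c⁶)⁵ = c⁸, (c⁶)⁶ = c³, (c⁶)⁷ = c⁹, (c⁶)⁸ = c⁴, (c⁶)⁹ = c¹⁰, (c⁶)¹⁰ = c⁵, (c⁶)¹¹ = e.
The smallest positive k with (c⁶)ᵏ = e is 11.

Answer: 11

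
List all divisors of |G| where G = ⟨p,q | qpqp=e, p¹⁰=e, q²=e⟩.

|G| = 20 = 2² · 5. By Lagrange's theorem the order of any subgroup divides 20; the divisors of 20 are 1, 2, 4, 5, 10, 20.

Answer: 1, 2, 4, 5, 10, 20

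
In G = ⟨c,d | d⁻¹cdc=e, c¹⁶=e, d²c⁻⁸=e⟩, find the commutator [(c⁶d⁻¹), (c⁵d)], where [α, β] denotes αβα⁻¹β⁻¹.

[(c⁶d⁻¹), (c⁵d)] = (c⁶d⁻¹)·(c⁵d)·(c⁶d⁻¹)⁻¹·(c⁵d)⁻¹.
  (c⁶d⁻¹) · (c⁵d) = c
  c · (c⁶d) = c⁷d
  (c⁷d) · (c⁵d⁻¹) = c²

Answer: c²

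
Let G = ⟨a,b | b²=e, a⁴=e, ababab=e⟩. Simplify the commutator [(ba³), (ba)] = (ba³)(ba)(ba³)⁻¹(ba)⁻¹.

[(ba³), (ba)] = (ba³)·(ba)·(ba³)⁻¹·(ba)⁻¹.
  (ba³) · (ba) = aba²
  (aba²) · (ab) = a²ba
  (a²ba) · (a³b) = a²

Answer: a²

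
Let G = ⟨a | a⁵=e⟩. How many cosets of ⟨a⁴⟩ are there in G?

First find ord(a⁴) by computing successive powers:
  (a⁴)¹ = a⁴, (a⁴)² = a³, (a⁴)³ = a², (a⁴)⁴ = a, (a⁴)⁵ = e.
So |⟨a⁴⟩| = ord(a⁴) = 5. With |G| = 5, by Lagrange [G : ⟨a⁴⟩] = 5/5 = 1.

Answer: 1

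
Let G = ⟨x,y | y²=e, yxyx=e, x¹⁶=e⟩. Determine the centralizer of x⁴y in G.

⟨x⁴y⟩ ⊆ C_G(x⁴y) since powers of x⁴y commute with x⁴y; so |C_G(x⁴y)| ≥ |⟨x⁴y⟩| = 2.
By orbit–stabilizer, |C_G(x⁴y)| = |G| / |conj. class of x⁴y| = 32 / 8 = 4.
The 4 elements commuting with x⁴y are {e, x⁸, x⁴y, x¹²y}.

Answer: {e, x⁸, x⁴y, x¹²y}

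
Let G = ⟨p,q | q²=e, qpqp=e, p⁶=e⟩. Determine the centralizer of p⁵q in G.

⟨p⁵q⟩ ⊆ C_G(p⁵q) since powers of p⁵q commute with p⁵q; so |C_G(p⁵q)| ≥ |⟨p⁵q⟩| = 2.
By orbit–stabilizer, |C_G(p⁵q)| = |G| / |conj. class of p⁵q| = 12 / 3 = 4.
The 4 elements commuting with p⁵q are {e, p³, p⁵q, p²q}.

Answer: {e, p³, p⁵q, p²q}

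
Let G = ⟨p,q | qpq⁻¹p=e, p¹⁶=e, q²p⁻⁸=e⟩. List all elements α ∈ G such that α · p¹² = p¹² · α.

⟨p¹²⟩ ⊆ C_G(p¹²) since powers of p¹² commute with p¹²; so |C_G(p¹²)| ≥ |⟨p¹²⟩| = 4.
By orbit–stabilizer, |C_G(p¹²)| = |G| / |conj. class of p¹²| = 32 / 2 = 16.
The 16 elements commuting with p¹² are {e, p, p², p³, p⁴, p⁵, p⁶, p⁷, p⁸, p⁹, p¹⁰, p¹¹, p¹², p¹³, p¹⁴, p¹⁵}.

Answer: {e, p, p², p³, p⁴, p⁵, p⁶, p⁷, p⁸, p⁹, p¹⁰, p¹¹, p¹², p¹³, p¹⁴, p¹⁵}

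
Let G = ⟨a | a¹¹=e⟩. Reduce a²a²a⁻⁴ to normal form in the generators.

Multiply left to right, reducing at each step:
  (a²) · a² = a⁴
  (a⁴) · a⁻⁴ = e

Answer: e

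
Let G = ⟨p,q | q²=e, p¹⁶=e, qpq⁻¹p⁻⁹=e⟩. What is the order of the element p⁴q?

Compute successive powers until reaching e:
  (p⁴q)¹ = p⁴q, (p⁴q)² = p⁸, (p⁴q)³ = p¹²q, (p⁴q)⁴ = e.
The smallest positive k with (p⁴q)ᵏ = e is 4.

Answer: 4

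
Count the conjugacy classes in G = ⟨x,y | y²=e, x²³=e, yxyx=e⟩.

The conjugacy classes (representative and size) are:
  [e] (size 1), [x] (size 2), [x²¹] (size 2), [x²⁰] (size 2), [x⁴] (size 2), [x¹⁸] (size 2), [x⁶] (size 2), [x¹⁶] (size 2), [x⁸] (size 2), [x⁹] (size 2), [x¹⁰] (size 2), [x¹²] (size 2), [x¹⁸y] (size 23).
Class equation: 1 + 2 + 2 + 2 + 2 + 2 + 2 + 2 + 2 + 2 + 2 + 2 + 23 = 46 = |G|. So G has 13 conjugacy classes.

Answer: 13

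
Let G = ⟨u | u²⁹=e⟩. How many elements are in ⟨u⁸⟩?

|⟨u⁸⟩| equals the order of u⁸. Compute successive powers until reaching e:
  (u⁸)¹ = u⁸, (u⁸)² = u¹⁶, (u⁸)³ = u²⁴, (u⁸)⁴ = u³, (u⁸)⁵ = u¹¹, (u⁸)⁶ = u¹⁹, (u⁸)⁷ = u²⁷, (u⁸)⁸ = u⁶, (u⁸)⁹ = u¹⁴, (u⁸)¹⁰ = u²², (u⁸)¹¹ = u, (u⁸)¹² = u⁹, (u⁸)¹³ = u¹⁷, (u⁸)¹⁴ = u²⁵, (u⁸)¹⁵ = u⁴, (u⁸)¹⁶ = u¹², (u⁸)¹⁷ = u²⁰, (u⁸)¹⁸ = u²⁸, (u⁸)¹⁹ = u⁷, (u⁸)²⁰ = u¹⁵, (u⁸)²¹ = u²³, (u⁸)²² = u², (u⁸)²³ = u¹⁰, (u⁸)²⁴ = u¹⁸, (u⁸)²⁵ = u²⁶, (u⁸)²⁶ = u⁵, (u⁸)²⁷ = u¹³, (u⁸)²⁸ = u²¹, (u⁸)²⁹ = e.
The smallest positive k with (u⁸)ᵏ = e is 29, so |⟨u⁸⟩| = 29.

Answer: 29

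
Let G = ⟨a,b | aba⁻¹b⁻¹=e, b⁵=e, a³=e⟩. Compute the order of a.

Compute successive powers until reaching e:
  a¹ = a, a² = a², a³ = e.
The smallest positive k with aᵏ = e is 3.

Answer: 3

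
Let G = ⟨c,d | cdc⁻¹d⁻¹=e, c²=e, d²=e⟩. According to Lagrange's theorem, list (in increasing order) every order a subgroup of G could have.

|G| = 4 = 2². By Lagrange's theorem the order of any subgroup divides 4; the divisors of 4 are 1, 2, 4.

Answer: 1, 2, 4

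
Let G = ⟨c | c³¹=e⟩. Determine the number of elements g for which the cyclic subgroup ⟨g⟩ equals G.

G is cyclic of order 31. An element generates G iff its order is 31, and a cyclic group of order 31 has exactly φ(31) = 30 such elements.

Answer: 30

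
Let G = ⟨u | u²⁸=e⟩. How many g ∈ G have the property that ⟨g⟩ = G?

G is cyclic of order 28. An element generates G iff its order is 28, and a cyclic group of order 28 has exactly φ(28) = 12 such elements.

Answer: 12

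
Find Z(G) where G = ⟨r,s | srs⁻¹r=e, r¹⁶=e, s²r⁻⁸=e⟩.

An element z ∈ Z(G) iff z commutes with every generator.
For example r⁸ is central: (r⁸)·r = r⁹ = r·(r⁸); (r⁸)·s = s⁻¹ = s·(r⁸).
Whereas r ∉ Z(G) since r·s = rs ≠ r⁷s⁻¹ = s·r.
Checking each of the 32 elements this way gives Z(G) = {e, r⁸}, of order 2.

Answer: {e, r⁸}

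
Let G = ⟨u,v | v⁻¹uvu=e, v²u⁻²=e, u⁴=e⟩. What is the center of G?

An element z ∈ Z(G) iff z commutes with every generator.
For example u² is central: (u²)·u = u³ = u·(u²); (u²)·v = v⁻¹ = v·(u²).
Whereas u ∉ Z(G) since u·v = uv ≠ uv⁻¹ = v·u.
Checking each of the 8 elements this way gives Z(G) = {e, u²}, of order 2.

Answer: {e, u²}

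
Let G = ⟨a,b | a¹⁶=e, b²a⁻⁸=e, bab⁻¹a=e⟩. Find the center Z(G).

An element z ∈ Z(G) iff z commutes with every generator.
For example a⁸ is central: (a⁸)·a = a⁹ = a·(a⁸); (a⁸)·b = b⁻¹ = b·(a⁸).
Whereas a ∉ Z(G) since a·b = ab ≠ a⁷b⁻¹ = b·a.
Checking each of the 32 elements this way gives Z(G) = {e, a⁸}, of order 2.

Answer: {e, a⁸}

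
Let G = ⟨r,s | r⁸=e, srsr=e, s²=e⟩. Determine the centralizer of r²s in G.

⟨r²s⟩ ⊆ C_G(r²s) since powers of r²s commute with r²s; so |C_G(r²s)| ≥ |⟨r²s⟩| = 2.
By orbit–stabilizer, |C_G(r²s)| = |G| / |conj. class of r²s| = 16 / 4 = 4.
The 4 elements commuting with r²s are {e, r⁴, r²s, r⁶s}.

Answer: {e, r⁴, r²s, r⁶s}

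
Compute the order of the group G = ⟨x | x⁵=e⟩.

G is generated by a single element, so G is cyclic. The relator gives x⁵ = e and no smaller power is forced to be e, so the 5 powers {e, x, x², x³, x⁴} are distinct. Hence |G| = 5.

Answer: 5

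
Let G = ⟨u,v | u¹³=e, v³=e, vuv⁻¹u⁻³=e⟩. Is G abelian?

u·v = uv but v·u = u³v, so u·v ≠ v·u and G is not abelian.

Answer: No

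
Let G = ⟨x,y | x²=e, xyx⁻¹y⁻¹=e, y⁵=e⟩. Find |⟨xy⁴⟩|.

|⟨xy⁴⟩| equals the order of xy⁴. Compute successive powers until reaching e:
  (xy⁴)¹ = xy⁴, (xy⁴)² = y³, (xy⁴)³ = xy², (xy⁴)⁴ = y, (xy⁴)⁵ = x, (xy⁴)⁶ = y⁴, (xy⁴)⁷ = xy³, (xy⁴)⁸ = y², (xy⁴)⁹ = xy, (xy⁴)¹⁰ = e.
The smallest positive k with (xy⁴)ᵏ = e is 10, so |⟨xy⁴⟩| = 10.

Answer: 10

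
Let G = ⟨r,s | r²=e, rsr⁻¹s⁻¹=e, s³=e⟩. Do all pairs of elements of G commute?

Each pair of generators commutes: r·s = rs = s·r. Since the generators pairwise commute, every element of G commutes with every other, so G is abelian.

Answer: Yes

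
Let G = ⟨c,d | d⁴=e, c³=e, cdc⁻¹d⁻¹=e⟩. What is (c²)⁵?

Compute successive powers of (c²), reducing at each step:
  (c²)²: (c²) · c² = c
  (c²)³: c · c² = e
  (c²)⁴: e · c² = c²
  (c²)⁵: (c²) · c² = c

Answer: c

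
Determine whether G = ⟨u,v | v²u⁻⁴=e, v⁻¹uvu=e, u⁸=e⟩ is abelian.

u·v = uv but v·u = u³v⁻¹, so u·v ≠ v·u and G is not abelian.

Answer: No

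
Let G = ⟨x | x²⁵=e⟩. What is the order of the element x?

Compute successive powers until reaching e:
  x¹ = x, x² = x², x³ = x³, x⁴ = x⁴, x⁵ = x⁵, x⁶ = x⁶, x⁷ = x⁷, x⁸ = x⁸, x⁹ = x⁹, x¹⁰ = x¹⁰, x¹¹ = x¹¹, x¹² = x¹², x¹³ = x¹³, x¹⁴ = x¹⁴, x¹⁵ = x¹⁵, x¹⁶ = x¹⁶, x¹⁷ = x¹⁷, x¹⁸ = x¹⁸, x¹⁹ = x¹⁹, x²⁰ = x²⁰, x²¹ = x²¹, x²² = x²², x²³ = x²³, x²⁴ = x²⁴, x²⁵ = e.
The smallest positive k with xᵏ = e is 25.

Answer: 25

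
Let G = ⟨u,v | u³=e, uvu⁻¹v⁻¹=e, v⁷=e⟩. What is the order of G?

Enumerate words in the generators, reducing via the relations: the distinct elements are
  {e, u, v, uv, u², v², v³, v⁴, v⁵, v⁶, uv², uv³, uv⁴, uv⁵, uv⁶, u²v, u²v², u²v³, u²v⁴, u²v⁵, u²v⁶}.
No further products give new elements, so |G| = 21.

Answer: 21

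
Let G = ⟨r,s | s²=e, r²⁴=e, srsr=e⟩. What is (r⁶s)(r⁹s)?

Compute (r⁶s) · (r⁹s) by multiplying left to right and reducing via the relations at each step:
  (r⁶s) · r⁹ = r²¹s
  (r²¹s) · s = r²¹

Answer: r²¹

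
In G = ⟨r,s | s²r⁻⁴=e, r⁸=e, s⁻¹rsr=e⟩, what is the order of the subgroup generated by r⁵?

|⟨r⁵⟩| equals the order of r⁵. Compute successive powers until reaching e:
  (r⁵)¹ = r⁵, (r⁵)² = r², (r⁵)³ = r⁷, (r⁵)⁴ = r⁴, (r⁵)⁵ = r, (r⁵)⁶ = r⁶, (r⁵)⁷ = r³, (r⁵)⁸ = e.
The smallest positive k with (r⁵)ᵏ = e is 8, so |⟨r⁵⟩| = 8.

Answer: 8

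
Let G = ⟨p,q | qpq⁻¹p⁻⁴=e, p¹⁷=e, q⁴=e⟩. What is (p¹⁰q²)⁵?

Compute successive powers of (p¹⁰q²), reducing at each step:
  (p¹⁰q²)²: (p¹⁰q²) · p¹⁰ = q²;   (q²) · q² = e
  (p¹⁰q²)³: e · p¹⁰ = p¹⁰;   (p¹⁰) · q² = p¹⁰q²
  (p¹⁰q²)⁴: (p¹⁰q²) · p¹⁰ = q²;   (q²) · q² = e
  (p¹⁰q²)⁵: e · p¹⁰ = p¹⁰;   (p¹⁰) · q² = p¹⁰q²

Answer: p¹⁰q²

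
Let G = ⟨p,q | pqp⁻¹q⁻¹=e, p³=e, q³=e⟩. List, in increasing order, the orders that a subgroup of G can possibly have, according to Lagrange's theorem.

|G| = 9 = 3². By Lagrange's theorem the order of any subgroup divides 9; the divisors of 9 are 1, 3, 9.

Answer: 1, 3, 9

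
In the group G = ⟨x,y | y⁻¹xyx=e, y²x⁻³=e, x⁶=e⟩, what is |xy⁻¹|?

Compute successive powers until reaching e:
  (xy⁻¹)¹ = xy⁻¹, (xy⁻¹)² = x³, (xy⁻¹)³ = xy, (xy⁻¹)⁴ = e.
The smallest positive k with (xy⁻¹)ᵏ = e is 4.

Answer: 4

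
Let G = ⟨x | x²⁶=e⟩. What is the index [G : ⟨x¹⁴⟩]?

First find ord(x¹⁴) by computing successive powers:
  (x¹⁴)¹ = x¹⁴, (x¹⁴)² = x², (x¹⁴)³ = x¹⁶, (x¹⁴)⁴ = x⁴, (x¹⁴)⁵ = x¹⁸, (x¹⁴)⁶ = x⁶, (x¹⁴)⁷ = x²⁰, (x¹⁴)⁸ = x⁸, (x¹⁴)⁹ = x²², (x¹⁴)¹⁰ = x¹⁰, (x¹⁴)¹¹ = x²⁴, (x¹⁴)¹² = x¹², (x¹⁴)¹³ = e.
So |⟨x¹⁴⟩| = ord(x¹⁴) = 13. With |G| = 26, by Lagrange [G : ⟨x¹⁴⟩] = 26/13 = 2.

Answer: 2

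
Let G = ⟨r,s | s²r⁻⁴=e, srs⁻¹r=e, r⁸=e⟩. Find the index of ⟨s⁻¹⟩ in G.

First find ord(s⁻¹) by computing successive powers:
  (s⁻¹)¹ = s⁻¹, (s⁻¹)² = r⁴, (s⁻¹)³ = s, (s⁻¹)⁴ = e.
So |⟨s⁻¹⟩| = ord(s⁻¹) = 4. With |G| = 16, by Lagrange [G : ⟨s⁻¹⟩] = 16/4 = 4.

Answer: 4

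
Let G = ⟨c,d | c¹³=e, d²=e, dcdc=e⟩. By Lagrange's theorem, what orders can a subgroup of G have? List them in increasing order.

|G| = 26 = 2 · 13. By Lagrange's theorem the order of any subgroup divides 26; the divisors of 26 are 1, 2, 13, 26.

Answer: 1, 2, 13, 26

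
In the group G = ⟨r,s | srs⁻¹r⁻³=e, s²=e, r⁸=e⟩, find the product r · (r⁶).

Compute r · (r⁶) by multiplying left to right and reducing via the relations at each step:
  r · r⁶ = r⁷

Answer: r⁷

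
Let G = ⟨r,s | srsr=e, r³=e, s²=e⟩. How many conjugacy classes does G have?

The conjugacy classes (representative and size) are:
  [e] (size 1), [r] (size 2), [rs] (size 3).
Class equation: 1 + 2 + 3 = 6 = |G|. So G has 3 conjugacy classes.

Answer: 3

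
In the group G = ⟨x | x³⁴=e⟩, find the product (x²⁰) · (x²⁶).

Compute (x²⁰) · (x²⁶) by multiplying left to right and reducing via the relations at each step:
  (x²⁰) · x²⁶ = x¹²

Answer: x¹²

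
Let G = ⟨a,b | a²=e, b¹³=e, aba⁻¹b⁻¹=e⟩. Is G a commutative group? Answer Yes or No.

Each pair of generators commutes: a·b = ab = b·a. Since the generators pairwise commute, every element of G commutes with every other, so G is abelian.

Answer: Yes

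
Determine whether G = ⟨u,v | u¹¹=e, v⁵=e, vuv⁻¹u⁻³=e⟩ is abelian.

u·v = uv but v·u = u³v, so u·v ≠ v·u and G is not abelian.

Answer: No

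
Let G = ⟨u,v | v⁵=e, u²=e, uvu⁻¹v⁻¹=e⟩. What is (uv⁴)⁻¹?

The order of (uv⁴) is 10 (smallest k with (uv⁴)ᵏ = e), so (uv⁴)⁻¹ = (uv⁴)⁹ = uv.
Check: (uv⁴) · (uv) → (uv⁴) · u = v⁴;   (v⁴) · v = e, giving e as required.

Answer: uv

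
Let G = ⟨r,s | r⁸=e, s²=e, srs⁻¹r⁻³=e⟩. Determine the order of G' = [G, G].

G' = [G, G] is generated by all commutators. The generator-pair commutators are: [r, s] = r⁶.
The subgroup they normally generate is {e, r², r⁴, r⁶}, of order 4.
Check: |G/G'| = 16/4 = 4 is the order of the abelianisation.

Answer: 4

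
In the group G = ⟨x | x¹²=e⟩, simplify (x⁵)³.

Compute successive powers of (x⁵), reducing at each step:
  (x⁵)²: (x⁵) · x⁵ = x¹⁰
  (x⁵)³: (x¹⁰) · x⁵ = x³

Answer: x³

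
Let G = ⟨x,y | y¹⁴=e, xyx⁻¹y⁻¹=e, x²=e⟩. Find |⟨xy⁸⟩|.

|⟨xy⁸⟩| equals the order of xy⁸. Compute successive powers until reaching e:
  (xy⁸)¹ = xy⁸, (xy⁸)² = y², (xy⁸)³ = xy¹⁰, (xy⁸)⁴ = y⁴, (xy⁸)⁵ = xy¹², (xy⁸)⁶ = y⁶, (xy⁸)⁷ = x, (xy⁸)⁸ = y⁸, (xy⁸)⁹ = xy², (xy⁸)¹⁰ = y¹⁰, (xy⁸)¹¹ = xy⁴, (xy⁸)¹² = y¹², (xy⁸)¹³ = xy⁶, (xy⁸)¹⁴ = e.
The smallest positive k with (xy⁸)ᵏ = e is 14, so |⟨xy⁸⟩| = 14.

Answer: 14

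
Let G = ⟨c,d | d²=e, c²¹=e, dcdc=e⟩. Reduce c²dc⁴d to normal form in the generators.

Multiply left to right, reducing at each step:
  (c²) · d = c²d
  (c²d) · c⁴ = c¹⁹d
  (c¹⁹d) · d = c¹⁹

Answer: c¹⁹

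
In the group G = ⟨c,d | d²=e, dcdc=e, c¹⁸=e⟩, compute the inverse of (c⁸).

The order of (c⁸) is 9 (smallest k with (c⁸)ᵏ = e), so (c⁸)⁻¹ = (c⁸)⁸ = c¹⁰.
Check: (c⁸) · (c¹⁰) → (c⁸) · c¹⁰ = e, giving e as required.

Answer: c¹⁰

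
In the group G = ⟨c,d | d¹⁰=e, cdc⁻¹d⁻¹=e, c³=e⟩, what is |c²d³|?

Compute successive powers until reaching e:
  (c²d³)¹ = c²d³, (c²d³)² = cd⁶, (c²d³)³ = d⁹, (c²d³)⁴ = c²d², (c²d³)⁵ = cd⁵, (c²d³)⁶ = d⁸, (c²d³)⁷ = c²d, (c²d³)⁸ = cd⁴, (c²d³)⁹ = d⁷, (c²d³)¹⁰ = c², (c²d³)¹¹ = cd³, (c²d³)¹² = d⁶, (c²d³)¹³ = c²d⁹, (c²d³)¹⁴ = cd², (c²d³)¹⁵ = d⁵, (c²d³)¹⁶ = c²d⁸, (c²d³)¹⁷ = cd, (c²d³)¹⁸ = d⁴, (c²d³)¹⁹ = c²d⁷, (c²d³)²⁰ = c, (c²d³)²¹ = d³, (c²d³)²² = c²d⁶, (c²d³)²³ = cd⁹, (c²d³)²⁴ = d², (c²d³)²⁵ = c²d⁵, (c²d³)²⁶ = cd⁸, (c²d³)²⁷ = d, (c²d³)²⁸ = c²d⁴, (c²d³)²⁹ = cd⁷, (c²d³)³⁰ = e.
The smallest positive k with (c²d³)ᵏ = e is 30.

Answer: 30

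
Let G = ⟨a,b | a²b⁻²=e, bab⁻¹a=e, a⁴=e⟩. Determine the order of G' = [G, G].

G' = [G, G] is generated by all commutators. The generator-pair commutators are: [a, b] = a².
The subgroup they normally generate is {e, a²}, of order 2.
Check: |G/G'| = 8/2 = 4 is the order of the abelianisation.

Answer: 2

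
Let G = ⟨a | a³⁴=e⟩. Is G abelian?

G has a single generator, so G is cyclic and hence abelian.

Answer: Yes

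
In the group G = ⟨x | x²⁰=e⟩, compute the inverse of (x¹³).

The order of (x¹³) is 20 (smallest k with (x¹³)ᵏ = e), so (x¹³)⁻¹ = (x¹³)¹⁹ = x⁷.
Check: (x¹³) · (x⁷) → (x¹³) · x⁷ = e, giving e as required.

Answer: x⁷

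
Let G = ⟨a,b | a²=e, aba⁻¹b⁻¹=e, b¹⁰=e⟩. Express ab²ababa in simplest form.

Multiply left to right, reducing at each step:
  a · b² = ab²
  (ab²) · a = b²
  (b²) · b = b³
  (b³) · a = ab³
  (ab³) · b = ab⁴
  (ab⁴) · a = b⁴

Answer: b⁴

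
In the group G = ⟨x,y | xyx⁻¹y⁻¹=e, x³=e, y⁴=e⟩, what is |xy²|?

Compute successive powers until reaching e:
  (xy²)¹ = xy², (xy²)² = x², (xy²)³ = y², (xy²)⁴ = x, (xy²)⁵ = x²y², (xy²)⁶ = e.
The smallest positive k with (xy²)ᵏ = e is 6.

Answer: 6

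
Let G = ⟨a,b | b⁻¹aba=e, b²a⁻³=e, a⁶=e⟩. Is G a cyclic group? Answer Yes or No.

Every cyclic group is abelian. But a·b = ab while b·a = a²b⁻¹, so a·b ≠ b·a and G is not abelian. Hence G is not cyclic.

Answer: No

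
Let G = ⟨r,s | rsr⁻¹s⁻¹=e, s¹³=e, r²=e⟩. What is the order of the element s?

Compute successive powers until reaching e:
  s¹ = s, s² = s², s³ = s³, s⁴ = s⁴, s⁵ = s⁵, s⁶ = s⁶, s⁷ = s⁷, s⁸ = s⁸, s⁹ = s⁹, s¹⁰ = s¹⁰, s¹¹ = s¹¹, s¹² = s¹², s¹³ = e.
The smallest positive k with sᵏ = e is 13.

Answer: 13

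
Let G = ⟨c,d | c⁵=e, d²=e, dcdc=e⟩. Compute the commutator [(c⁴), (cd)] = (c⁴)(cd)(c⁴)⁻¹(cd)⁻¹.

[(c⁴), (cd)] = (c⁴)·(cd)·(c⁴)⁻¹·(cd)⁻¹.
  (c⁴) · (cd) = d
  d · c = c⁴d
  (c⁴d) · (cd) = c³

Answer: c³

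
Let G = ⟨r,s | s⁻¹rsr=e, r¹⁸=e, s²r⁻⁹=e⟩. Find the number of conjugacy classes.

The conjugacy classes (representative and size) are:
  [e] (size 1), [r¹⁷] (size 2), [r¹⁶] (size 2), [r³] (size 2), [r¹⁴] (size 2), [r¹³] (size 2), [r¹²] (size 2), [r¹¹] (size 2), [r¹⁰] (size 2), [r⁹] (size 1), [r⁸s] (size 9), [rs] (size 9).
Class equation: 1 + 2 + 2 + 2 + 2 + 2 + 2 + 2 + 2 + 1 + 9 + 9 = 36 = |G|. So G has 12 conjugacy classes.

Answer: 12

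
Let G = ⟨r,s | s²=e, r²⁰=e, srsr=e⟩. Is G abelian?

r·s = rs but s·r = r¹⁹s, so r·s ≠ s·r and G is not abelian.

Answer: No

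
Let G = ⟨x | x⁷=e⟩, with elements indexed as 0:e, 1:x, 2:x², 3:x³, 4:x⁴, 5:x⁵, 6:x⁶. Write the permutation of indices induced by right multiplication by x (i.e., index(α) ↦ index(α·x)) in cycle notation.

(0 1 2 3 4 5 6)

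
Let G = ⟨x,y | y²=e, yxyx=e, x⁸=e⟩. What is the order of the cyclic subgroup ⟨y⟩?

|⟨y⟩| equals the order of y. Compute successive powers until reaching e:
  y¹ = y, y² = e.
The smallest positive k with yᵏ = e is 2, so |⟨y⟩| = 2.

Answer: 2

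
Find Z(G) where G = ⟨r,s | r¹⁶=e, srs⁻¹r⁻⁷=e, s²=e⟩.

An element z ∈ Z(G) iff z commutes with every generator.
For example r⁸ is central: (r⁸)·r = r⁹ = r·(r⁸); (r⁸)·s = r⁸s = s·(r⁸).
Whereas r ∉ Z(G) since r·s = rs ≠ r⁷s = s·r.
Checking each of the 32 elements this way gives Z(G) = {e, r⁸}, of order 2.

Answer: {e, r⁸}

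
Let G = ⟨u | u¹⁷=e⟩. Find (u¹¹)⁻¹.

The order of (u¹¹) is 17 (smallest k with (u¹¹)ᵏ = e), so (u¹¹)⁻¹ = (u¹¹)¹⁶ = u⁶.
Check: (u¹¹) · (u⁶) → (u¹¹) · u⁶ = e, giving e as required.

Answer: u⁶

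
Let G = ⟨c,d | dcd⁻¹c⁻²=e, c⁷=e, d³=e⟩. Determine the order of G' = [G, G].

G' = [G, G] is generated by all commutators. The generator-pair commutators are: [c, d] = c⁶.
The subgroup they normally generate is {e, c, c², c³, c⁴, c⁵, c⁶}, of order 7.
Check: |G/G'| = 21/7 = 3 is the order of the abelianisation.

Answer: 7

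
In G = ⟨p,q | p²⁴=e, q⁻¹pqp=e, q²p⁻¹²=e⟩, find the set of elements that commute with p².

⟨p²⟩ ⊆ C_G(p²) since powers of p² commute with p²; so |C_G(p²)| ≥ |⟨p²⟩| = 12.
By orbit–stabilizer, |C_G(p²)| = |G| / |conj. class of p²| = 48 / 2 = 24.
The 24 elements commuting with p² are {e, p, p², p³, p⁴, p⁵, p⁶, p⁷, p⁸, p⁹, p¹⁰, p¹¹, p¹², p¹³, p¹⁴, p¹⁵, p¹⁶, p¹⁷, p¹⁸, p¹⁹, p²⁰, p²¹, p²², p²³}.

Answer: {e, p, p², p³, p⁴, p⁵, p⁶, p⁷, p⁸, p⁹, p¹⁰, p¹¹, p¹², p¹³, p¹⁴, p¹⁵, p¹⁶, p¹⁷, p¹⁸, p¹⁹, p²⁰, p²¹, p²², p²³}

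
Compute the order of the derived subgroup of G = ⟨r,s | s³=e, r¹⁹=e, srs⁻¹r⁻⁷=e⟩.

G' = [G, G] is generated by all commutators. The generator-pair commutators are: [r, s] = r¹³.
The subgroup they normally generate is {e, r, r², r³, r⁴, r⁵, r⁶, r⁷, r⁸, r⁹, r¹⁰, r¹¹, r¹², r¹³, r¹⁴, r¹⁵, r¹⁶, r¹⁷, r¹⁸}, of order 19.
Check: |G/G'| = 57/19 = 3 is the order of the abelianisation.

Answer: 19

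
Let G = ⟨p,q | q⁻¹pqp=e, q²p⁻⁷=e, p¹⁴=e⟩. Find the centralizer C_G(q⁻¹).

⟨q⁻¹⟩ ⊆ C_G(q⁻¹) since powers of q⁻¹ commute with q⁻¹; so |C_G(q⁻¹)| ≥ |⟨q⁻¹⟩| = 4.
By orbit–stabilizer, |C_G(q⁻¹)| = |G| / |conj. class of q⁻¹| = 28 / 7 = 4.
The 4 elements commuting with q⁻¹ are {e, p⁷, q, q⁻¹}.

Answer: {e, p⁷, q, q⁻¹}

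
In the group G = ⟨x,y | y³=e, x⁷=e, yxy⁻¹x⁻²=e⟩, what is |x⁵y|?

Compute successive powers until reaching e:
  (x⁵y)¹ = x⁵y, (x⁵y)² = xy², (x⁵y)³ = e.
The smallest positive k with (x⁵y)ᵏ = e is 3.

Answer: 3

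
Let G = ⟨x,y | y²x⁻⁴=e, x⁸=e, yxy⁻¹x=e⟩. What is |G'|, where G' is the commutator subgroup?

G' = [G, G] is generated by all commutators. The generator-pair commutators are: [x, y] = x².
The subgroup they normally generate is {e, x², x⁴, x⁶}, of order 4.
Check: |G/G'| = 16/4 = 4 is the order of the abelianisation.

Answer: 4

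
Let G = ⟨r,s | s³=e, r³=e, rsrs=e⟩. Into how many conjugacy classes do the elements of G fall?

The conjugacy classes (representative and size) are:
  [e] (size 1), [sr²] (size 4), [s²r] (size 4), [r²s²] (size 3).
Class equation: 1 + 4 + 4 + 3 = 12 = |G|. So G has 4 conjugacy classes.

Answer: 4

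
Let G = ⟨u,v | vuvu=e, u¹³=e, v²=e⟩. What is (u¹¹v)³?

Compute successive powers of (u¹¹v), reducing at each step:
  (u¹¹v)²: (u¹¹v) · u¹¹ = v;   v · v = e
  (u¹¹v)³: e · u¹¹ = u¹¹;   (u¹¹) · v = u¹¹v

Answer: u¹¹v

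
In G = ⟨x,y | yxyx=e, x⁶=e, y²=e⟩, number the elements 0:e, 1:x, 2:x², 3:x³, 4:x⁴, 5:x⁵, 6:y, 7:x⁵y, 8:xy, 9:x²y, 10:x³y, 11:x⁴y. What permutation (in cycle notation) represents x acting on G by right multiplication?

(0 1 2 3 4 5)(6 7 11 10 9 8)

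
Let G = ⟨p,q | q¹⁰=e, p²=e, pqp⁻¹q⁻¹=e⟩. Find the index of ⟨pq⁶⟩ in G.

First find ord(pq⁶) by computing successive powers:
  (pq⁶)¹ = pq⁶, (pq⁶)² = q², (pq⁶)³ = pq⁸, (pq⁶)⁴ = q⁴, (pq⁶)⁵ = p, (pq⁶)⁶ = q⁶, (pq⁶)⁷ = pq², (pq⁶)⁸ = q⁸, (pq⁶)⁹ = pq⁴, (pq⁶)¹⁰ = e.
So |⟨pq⁶⟩| = ord(pq⁶) = 10. With |G| = 20, by Lagrange [G : ⟨pq⁶⟩] = 20/10 = 2.

Answer: 2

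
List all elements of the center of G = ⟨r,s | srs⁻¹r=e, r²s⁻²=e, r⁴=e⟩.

An element z ∈ Z(G) iff z commutes with every generator.
For example r² is central: (r²)·r = r³ = r·(r²); (r²)·s = s⁻¹ = s·(r²).
Whereas r ∉ Z(G) since r·s = rs ≠ rs⁻¹ = s·r.
Checking each of the 8 elements this way gives Z(G) = {e, r²}, of order 2.

Answer: {e, r²}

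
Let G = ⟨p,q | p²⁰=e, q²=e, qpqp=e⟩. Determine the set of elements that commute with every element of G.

An element z ∈ Z(G) iff z commutes with every generator.
For example p¹⁰ is central: (p¹⁰)·p = p¹¹ = p·(p¹⁰); (p¹⁰)·q = p¹⁰q = q·(p¹⁰).
Whereas p ∉ Z(G) since p·q = pq ≠ p¹⁹q = q·p.
Checking each of the 40 elements this way gives Z(G) = {e, p¹⁰}, of order 2.

Answer: {e, p¹⁰}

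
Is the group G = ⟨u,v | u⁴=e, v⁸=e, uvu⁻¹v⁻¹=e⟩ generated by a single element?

|G| = 32, but the maximum element order in G is 8 < 32. No single element generates all of G, so G is not cyclic.

Answer: No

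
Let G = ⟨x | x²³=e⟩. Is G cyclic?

|G| = 23. The element x has order 23 (its powers give 23 distinct elements), so ⟨x⟩ = G and G is cyclic.

Answer: Yes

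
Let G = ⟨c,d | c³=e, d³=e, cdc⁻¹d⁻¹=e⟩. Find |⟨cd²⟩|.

|⟨cd²⟩| equals the order of cd². Compute successive powers until reaching e:
  (cd²)¹ = cd², (cd²)² = c²d, (cd²)³ = e.
The smallest positive k with (cd²)ᵏ = e is 3, so |⟨cd²⟩| = 3.

Answer: 3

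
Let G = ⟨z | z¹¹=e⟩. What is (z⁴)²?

Compute successive powers of (z⁴), reducing at each step:
  (z⁴)²: (z⁴) · z⁴ = z⁸

Answer: z⁸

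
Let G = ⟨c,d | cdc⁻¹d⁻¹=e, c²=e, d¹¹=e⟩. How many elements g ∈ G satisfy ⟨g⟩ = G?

G is cyclic of order 22. An element generates G iff its order is 22, and a cyclic group of order 22 has exactly φ(22) = 10 such elements.

Answer: 10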